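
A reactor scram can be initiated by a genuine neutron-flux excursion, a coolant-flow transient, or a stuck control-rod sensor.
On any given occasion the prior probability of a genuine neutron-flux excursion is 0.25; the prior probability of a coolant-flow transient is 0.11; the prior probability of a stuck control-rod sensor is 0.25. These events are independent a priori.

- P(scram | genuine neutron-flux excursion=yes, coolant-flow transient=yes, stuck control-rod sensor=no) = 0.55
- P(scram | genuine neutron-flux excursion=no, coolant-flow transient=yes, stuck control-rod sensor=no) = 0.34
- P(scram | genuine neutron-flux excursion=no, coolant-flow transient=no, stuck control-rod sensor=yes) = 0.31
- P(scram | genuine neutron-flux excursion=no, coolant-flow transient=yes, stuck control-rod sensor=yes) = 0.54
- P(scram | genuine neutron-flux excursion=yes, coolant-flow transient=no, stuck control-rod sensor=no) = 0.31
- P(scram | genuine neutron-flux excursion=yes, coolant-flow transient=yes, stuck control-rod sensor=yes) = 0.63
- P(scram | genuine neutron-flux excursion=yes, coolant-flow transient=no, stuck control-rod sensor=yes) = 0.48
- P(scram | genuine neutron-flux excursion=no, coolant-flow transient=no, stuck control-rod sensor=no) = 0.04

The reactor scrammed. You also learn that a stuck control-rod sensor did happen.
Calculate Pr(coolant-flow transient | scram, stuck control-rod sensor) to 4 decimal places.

Pr(coolant-flow transient | scram, stuck control-rod sensor) ≈ 0.1647

P(scram | stuck control-rod sensor) = 0.31*0.75*0.89 + 0.54*0.75*0.11 + 0.48*0.25*0.89 + 0.63*0.25*0.11 = 0.206925 + 0.044550 + 0.106800 + 0.017325 = 0.375600
The coolant-flow transient-present share is 0.044550 + 0.017325 = 0.061875.
So P(coolant-flow transient | scram, stuck control-rod sensor) = 0.061875/0.375600 ≈ 0.1647.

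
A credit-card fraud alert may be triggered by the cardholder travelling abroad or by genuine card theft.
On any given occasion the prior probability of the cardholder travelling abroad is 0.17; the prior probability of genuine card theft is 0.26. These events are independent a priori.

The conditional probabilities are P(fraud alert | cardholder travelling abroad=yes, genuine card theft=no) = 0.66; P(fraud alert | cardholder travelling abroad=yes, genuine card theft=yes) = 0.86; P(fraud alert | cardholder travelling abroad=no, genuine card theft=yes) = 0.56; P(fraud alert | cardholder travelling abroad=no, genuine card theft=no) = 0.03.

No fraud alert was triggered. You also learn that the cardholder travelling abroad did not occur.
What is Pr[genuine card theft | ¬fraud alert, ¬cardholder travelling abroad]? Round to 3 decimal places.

Weight on genuine card theft=true, given the evidence: 0.44*0.26 = 0.114400
Normalizer over all consistent configurations: 0.97*0.74 + 0.44*0.26 = 0.832200
Posterior = 0.114400 / 0.832200 ≈ 0.137

Pr[genuine card theft | ¬fraud alert, ¬cardholder travelling abroad] ≈ 0.137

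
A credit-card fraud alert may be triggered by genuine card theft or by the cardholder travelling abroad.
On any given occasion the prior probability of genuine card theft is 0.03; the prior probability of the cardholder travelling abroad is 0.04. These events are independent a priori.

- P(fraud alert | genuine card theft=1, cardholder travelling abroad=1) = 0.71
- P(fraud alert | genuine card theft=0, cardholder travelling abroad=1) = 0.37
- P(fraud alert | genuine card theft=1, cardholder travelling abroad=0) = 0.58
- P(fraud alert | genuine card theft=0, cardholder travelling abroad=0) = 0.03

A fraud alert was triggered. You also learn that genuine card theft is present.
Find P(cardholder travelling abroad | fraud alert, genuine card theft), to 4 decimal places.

P(fraud alert | genuine card theft) = 0.58*0.96 + 0.71*0.04 = 0.556800 + 0.028400 = 0.585200
Of this, 0.028400 comes from 0.71*0.04 (the cardholder travelling abroad=true cases).
So P(cardholder travelling abroad | fraud alert, genuine card theft) = 0.028400/0.585200 ≈ 0.0485.

P(cardholder travelling abroad | fraud alert, genuine card theft) ≈ 0.0485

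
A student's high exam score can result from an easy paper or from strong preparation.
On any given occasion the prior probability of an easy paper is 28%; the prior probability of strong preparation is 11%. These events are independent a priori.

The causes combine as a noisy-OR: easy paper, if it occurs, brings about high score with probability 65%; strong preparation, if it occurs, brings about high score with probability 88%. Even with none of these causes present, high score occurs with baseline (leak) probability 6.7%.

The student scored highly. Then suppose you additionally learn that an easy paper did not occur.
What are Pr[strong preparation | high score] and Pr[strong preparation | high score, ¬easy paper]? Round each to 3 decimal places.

Pr[strong preparation | high score] ≈ 0.322; Pr[strong preparation | high score, ¬easy paper] ≈ 0.621

Under noisy-OR, P(high score | causes) = 1 − (1−0.067)·∏(1−qᵢ) over the active causes.
For the numerator, keep only strong preparation=true terms: 0.070333 + 0.029593 = 0.099926
The normalizing constant is 0.067×0.72×0.89 + 0.88804×0.72×0.11 + 0.67345×0.28×0.89 + 0.960814×0.28×0.11 = 0.310684
P(strong preparation | high score) = 0.099926/0.310684 ≈ 0.322

Now also conditioning on easy paper≠true:
Enumerate both values of strong preparation and weight by the priors:
  P(high score | ¬easy paper) = 0.067*0.89 + 0.88804*0.11
        = 0.059630 + 0.097684 = 0.157314
Keeping only the strong preparation-present terms gives 0.097684, so
  P(strong preparation | high score, ¬easy paper) = 0.097684 / 0.157314 ≈ 0.621
With easy paper excluded, strong preparation must carry more of the explanatory weight for the high score.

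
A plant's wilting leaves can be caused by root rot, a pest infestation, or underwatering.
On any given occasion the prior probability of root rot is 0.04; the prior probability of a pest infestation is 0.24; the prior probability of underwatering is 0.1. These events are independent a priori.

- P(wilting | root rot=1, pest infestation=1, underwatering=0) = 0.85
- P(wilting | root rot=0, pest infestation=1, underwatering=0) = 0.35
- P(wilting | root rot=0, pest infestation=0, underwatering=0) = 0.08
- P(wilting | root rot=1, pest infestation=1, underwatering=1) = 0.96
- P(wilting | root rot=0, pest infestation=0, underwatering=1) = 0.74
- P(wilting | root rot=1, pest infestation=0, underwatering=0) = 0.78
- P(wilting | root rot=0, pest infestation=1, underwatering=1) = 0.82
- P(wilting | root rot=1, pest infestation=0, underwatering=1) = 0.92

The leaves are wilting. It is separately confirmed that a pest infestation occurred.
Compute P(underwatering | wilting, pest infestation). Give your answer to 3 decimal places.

P(underwatering | wilting, pest infestation) ≈ 0.199

For the numerator, keep only underwatering=true terms: 0.078720 + 0.003840 = 0.082560
Denominator P(wilting | pest infestation): 0.35*0.96*0.9 + 0.82*0.96*0.1 + 0.85*0.04*0.9 + 0.96*0.04*0.1 = 0.415560
P(underwatering | wilting, pest infestation) = 0.082560/0.415560 ≈ 0.199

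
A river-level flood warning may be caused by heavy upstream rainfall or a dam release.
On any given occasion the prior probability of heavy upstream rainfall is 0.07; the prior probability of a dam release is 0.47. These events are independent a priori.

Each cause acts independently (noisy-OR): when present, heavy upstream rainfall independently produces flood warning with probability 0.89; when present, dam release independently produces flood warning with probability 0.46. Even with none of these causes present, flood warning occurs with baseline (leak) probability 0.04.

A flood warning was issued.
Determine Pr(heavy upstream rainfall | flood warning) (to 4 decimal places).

Pr(heavy upstream rainfall | flood warning) ≈ 0.2181

Under noisy-OR, P(flood warning | causes) = 1 − (1−0.04)·∏(1−qᵢ) over the active causes.
For the numerator, keep only heavy upstream rainfall=true terms: 0.033182 + 0.031024 = 0.064206
Normalizer over all consistent configurations: 0.04·0.93·0.53 + 0.4816·0.93·0.47 + 0.8944·0.07·0.53 + 0.942976·0.07·0.47 = 0.294429
Posterior = 0.064206 / 0.294429 ≈ 0.2181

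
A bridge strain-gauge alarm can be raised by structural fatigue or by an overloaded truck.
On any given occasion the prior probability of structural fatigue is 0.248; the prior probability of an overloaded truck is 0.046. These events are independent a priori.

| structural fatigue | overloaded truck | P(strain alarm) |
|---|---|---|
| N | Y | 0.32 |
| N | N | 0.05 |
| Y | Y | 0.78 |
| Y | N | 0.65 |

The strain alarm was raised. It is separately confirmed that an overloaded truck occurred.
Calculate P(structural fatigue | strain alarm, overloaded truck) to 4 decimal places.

P(strain alarm | overloaded truck) = 0.32*0.752 + 0.78*0.248 = 0.240640 + 0.193440 = 0.434080
Of this, 0.193440 comes from 0.78*0.248 (the structural fatigue=true cases).
P(structural fatigue | strain alarm, overloaded truck) = 0.193440 / 0.434080 ≈ 0.4456

P(structural fatigue | strain alarm, overloaded truck) ≈ 0.4456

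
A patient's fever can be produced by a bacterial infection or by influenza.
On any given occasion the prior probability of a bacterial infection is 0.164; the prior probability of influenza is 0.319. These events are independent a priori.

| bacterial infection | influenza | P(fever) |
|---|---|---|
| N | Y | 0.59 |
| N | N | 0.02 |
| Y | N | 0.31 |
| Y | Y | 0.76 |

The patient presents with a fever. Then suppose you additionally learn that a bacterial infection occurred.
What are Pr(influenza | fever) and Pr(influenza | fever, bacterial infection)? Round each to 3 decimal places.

P(fever) = 0.02×0.836×0.681 + 0.59×0.836×0.319 + 0.31×0.164×0.681 + 0.76×0.164×0.319 = 0.011386 + 0.157344 + 0.034622 + 0.039760 = 0.243112
Restricting to configurations with influenza present: 0.157344 + 0.039760 = 0.197104.
Hence the posterior is 0.197104/0.243112 ≈ 0.811.

Now condition on the additional information:
Enumerate both values of influenza and weight by the priors:
  P(fever | bacterial infection) = 0.31*0.681 + 0.76*0.319
        = 0.211110 + 0.242440 = 0.453550
The terms with influenza present sum to 0.242440, so
  P(influenza | fever, bacterial infection) = 0.242440 / 0.453550 ≈ 0.535

Pr(influenza | fever) ≈ 0.811; Pr(influenza | fever, bacterial infection) ≈ 0.535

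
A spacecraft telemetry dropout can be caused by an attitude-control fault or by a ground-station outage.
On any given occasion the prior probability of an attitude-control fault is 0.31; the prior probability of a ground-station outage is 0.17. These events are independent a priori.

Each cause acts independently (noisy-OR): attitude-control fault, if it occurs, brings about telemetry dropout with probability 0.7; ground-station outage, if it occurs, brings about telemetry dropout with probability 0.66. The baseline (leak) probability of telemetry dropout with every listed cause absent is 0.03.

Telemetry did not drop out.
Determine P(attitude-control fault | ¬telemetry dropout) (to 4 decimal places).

Under noisy-OR, P(telemetry dropout | causes) = 1 − (1−0.03)·∏(1−qᵢ) over the active causes.
Enumerate the 4 (attitude-control fault, ground-station outage) configurations and weight by the priors:
  P(¬telemetry dropout) = 0.97*0.69*0.83 + 0.3298*0.69*0.17 + 0.291*0.31*0.83 + 0.09894*0.31*0.17
        = 0.555519 + 0.038686 + 0.074874 + 0.005214 = 0.674293
The terms with attitude-control fault present sum to 0.080088, so
  P(attitude-control fault | ¬telemetry dropout) = 0.080088 / 0.674293 ≈ 0.1188

P(attitude-control fault | ¬telemetry dropout) ≈ 0.1188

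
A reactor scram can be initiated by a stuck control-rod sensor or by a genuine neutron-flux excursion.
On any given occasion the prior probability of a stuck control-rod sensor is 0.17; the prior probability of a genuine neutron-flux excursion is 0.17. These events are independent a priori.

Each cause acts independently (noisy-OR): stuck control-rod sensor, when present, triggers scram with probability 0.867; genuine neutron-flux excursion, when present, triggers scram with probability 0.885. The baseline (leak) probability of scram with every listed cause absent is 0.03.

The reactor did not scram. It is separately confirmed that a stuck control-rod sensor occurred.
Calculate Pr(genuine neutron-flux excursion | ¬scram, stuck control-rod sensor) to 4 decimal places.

Under noisy-OR, P(scram | causes) = 1 − (1−0.03)·∏(1−qᵢ) over the active causes.
P(¬scram | stuck control-rod sensor) = 0.12901*0.83 + 0.014836*0.17 = 0.107078 + 0.002522 = 0.109600
Restricting to configurations with genuine neutron-flux excursion present: 0.014836*0.17 = 0.002522.
P(genuine neutron-flux excursion | ¬scram, stuck control-rod sensor) = 0.002522 / 0.109600 ≈ 0.0230

Pr(genuine neutron-flux excursion | ¬scram, stuck control-rod sensor) ≈ 0.0230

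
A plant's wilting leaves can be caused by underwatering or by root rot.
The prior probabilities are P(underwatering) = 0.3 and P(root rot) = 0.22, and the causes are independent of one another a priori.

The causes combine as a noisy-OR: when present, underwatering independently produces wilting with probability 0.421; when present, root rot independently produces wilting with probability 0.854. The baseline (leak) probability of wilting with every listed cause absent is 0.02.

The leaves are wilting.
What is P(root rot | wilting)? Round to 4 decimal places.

Under noisy-OR, P(wilting | causes) = 1 − (1−0.02)·∏(1−qᵢ) over the active causes.
Weight on root rot=true, given the evidence: 0.131966 + 0.060532 = 0.192498
Normalizer over all consistent configurations: 0.02·0.7·0.78 + 0.85692·0.7·0.22 + 0.43258·0.3·0.78 + 0.917157·0.3·0.22 = 0.304642
P(root rot | wilting) = 0.192498/0.304642 ≈ 0.6319

P(root rot | wilting) ≈ 0.6319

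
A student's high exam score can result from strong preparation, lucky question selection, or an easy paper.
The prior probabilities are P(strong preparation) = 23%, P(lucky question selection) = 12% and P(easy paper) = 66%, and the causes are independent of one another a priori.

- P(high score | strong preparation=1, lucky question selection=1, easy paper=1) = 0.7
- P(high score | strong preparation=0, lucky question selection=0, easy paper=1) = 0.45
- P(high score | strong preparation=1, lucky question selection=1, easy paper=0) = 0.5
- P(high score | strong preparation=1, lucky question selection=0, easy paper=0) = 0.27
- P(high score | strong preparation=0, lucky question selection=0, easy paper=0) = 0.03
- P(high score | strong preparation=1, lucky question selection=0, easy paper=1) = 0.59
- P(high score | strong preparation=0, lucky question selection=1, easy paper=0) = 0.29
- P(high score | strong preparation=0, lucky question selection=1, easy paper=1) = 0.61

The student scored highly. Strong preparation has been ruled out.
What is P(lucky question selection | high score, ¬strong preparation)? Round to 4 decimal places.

P(lucky question selection | high score, ¬strong preparation) ≈ 0.1820

Numerator (weight on configurations with lucky question selection): 0.011832 + 0.048312 = 0.060144
Denominator P(high score | ¬strong preparation): 0.03·0.88·0.34 + 0.45·0.88·0.66 + 0.29·0.12·0.34 + 0.61·0.12·0.66 = 0.330480
Posterior = 0.060144 / 0.330480 ≈ 0.1820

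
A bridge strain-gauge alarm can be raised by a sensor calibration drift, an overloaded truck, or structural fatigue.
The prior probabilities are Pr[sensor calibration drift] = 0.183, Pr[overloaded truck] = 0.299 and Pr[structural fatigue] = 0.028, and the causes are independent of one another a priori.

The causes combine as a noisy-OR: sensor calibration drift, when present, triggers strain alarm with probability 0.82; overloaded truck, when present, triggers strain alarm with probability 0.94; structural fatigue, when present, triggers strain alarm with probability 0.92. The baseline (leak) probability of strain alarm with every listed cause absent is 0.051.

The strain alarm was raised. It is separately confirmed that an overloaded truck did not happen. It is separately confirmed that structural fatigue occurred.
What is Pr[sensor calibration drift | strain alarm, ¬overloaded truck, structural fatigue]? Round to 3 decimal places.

Under noisy-OR, P(strain alarm | causes) = 1 − (1−0.051)·∏(1−qᵢ) over the active causes.
Enumerate both values of sensor calibration drift and weight by the priors:
  P(strain alarm | ¬overloaded truck, structural fatigue) = 0.92408*0.817 + 0.986334*0.183
        = 0.754973 + 0.180499 = 0.935472
Configurations with sensor calibration drift contribute 0.180499, so
  P(sensor calibration drift | strain alarm, ¬overloaded truck, structural fatigue) = 0.180499 / 0.935472 ≈ 0.193

Pr[sensor calibration drift | strain alarm, ¬overloaded truck, structural fatigue] ≈ 0.193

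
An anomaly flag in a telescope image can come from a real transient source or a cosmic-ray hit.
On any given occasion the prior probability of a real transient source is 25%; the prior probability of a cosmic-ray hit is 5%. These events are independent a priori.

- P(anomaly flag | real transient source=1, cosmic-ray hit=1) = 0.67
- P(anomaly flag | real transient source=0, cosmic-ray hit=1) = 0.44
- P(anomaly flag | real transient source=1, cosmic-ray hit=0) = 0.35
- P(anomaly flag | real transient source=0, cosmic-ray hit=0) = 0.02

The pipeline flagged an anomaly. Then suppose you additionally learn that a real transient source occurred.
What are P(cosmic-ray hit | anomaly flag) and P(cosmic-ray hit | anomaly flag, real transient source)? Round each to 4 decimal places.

Enumerate the 4 (real transient source, cosmic-ray hit) configurations and weight by the priors:
  P(anomaly flag) = 0.02*0.75*0.95 + 0.44*0.75*0.05 + 0.35*0.25*0.95 + 0.67*0.25*0.05
        = 0.014250 + 0.016500 + 0.083125 + 0.008375 = 0.122250
The terms with cosmic-ray hit present sum to 0.024875, so
  P(cosmic-ray hit | anomaly flag) = 0.024875 / 0.122250 ≈ 0.2035

With the extra evidence:
Weight on cosmic-ray hit=true, given the evidence: 0.67·0.05 = 0.033500
Denominator P(anomaly flag | real transient source): 0.35·0.95 + 0.67·0.05 = 0.366000
P(cosmic-ray hit | anomaly flag, real transient source) = 0.033500/0.366000 ≈ 0.0915
Conditioning on real transient source lowers the posterior on cosmic-ray hit: the classic explaining-away effect in a common-effect structure.

P(cosmic-ray hit | anomaly flag) ≈ 0.2035; P(cosmic-ray hit | anomaly flag, real transient source) ≈ 0.0915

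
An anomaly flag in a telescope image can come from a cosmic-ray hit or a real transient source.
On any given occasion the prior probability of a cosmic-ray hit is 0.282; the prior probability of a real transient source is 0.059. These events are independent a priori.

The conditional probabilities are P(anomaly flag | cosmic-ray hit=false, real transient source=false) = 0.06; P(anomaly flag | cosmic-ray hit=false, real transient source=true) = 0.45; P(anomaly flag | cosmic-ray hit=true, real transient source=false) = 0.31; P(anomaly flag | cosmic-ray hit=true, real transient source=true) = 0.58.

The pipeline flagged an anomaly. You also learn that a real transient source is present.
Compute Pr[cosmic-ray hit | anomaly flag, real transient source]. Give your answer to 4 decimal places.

Numerator (weight on configurations with cosmic-ray hit): 0.58*0.282 = 0.163560
The normalizing constant is 0.45*0.718 + 0.58*0.282 = 0.486660
P(cosmic-ray hit | anomaly flag, real transient source) = 0.163560/0.486660 ≈ 0.3361

Pr[cosmic-ray hit | anomaly flag, real transient source] ≈ 0.3361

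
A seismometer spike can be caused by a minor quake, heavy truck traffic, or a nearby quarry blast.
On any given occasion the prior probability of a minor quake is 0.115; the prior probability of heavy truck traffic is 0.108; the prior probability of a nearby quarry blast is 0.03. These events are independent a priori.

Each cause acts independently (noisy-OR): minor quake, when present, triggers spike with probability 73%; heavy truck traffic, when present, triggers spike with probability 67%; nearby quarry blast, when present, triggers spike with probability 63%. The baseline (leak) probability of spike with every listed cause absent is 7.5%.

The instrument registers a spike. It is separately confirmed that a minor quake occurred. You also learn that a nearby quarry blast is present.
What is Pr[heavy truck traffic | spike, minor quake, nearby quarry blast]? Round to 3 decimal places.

Under noisy-OR, P(spike | causes) = 1 − (1−0.075)·∏(1−qᵢ) over the active causes.
P(spike | minor quake, nearby quarry blast) = 0.907593*0.892 + 0.969506*0.108 = 0.809573 + 0.104707 = 0.914280
The heavy truck traffic-present share is 0.969506*0.108 = 0.104707.
Hence the posterior is 0.104707/0.914280 ≈ 0.115.

Pr[heavy truck traffic | spike, minor quake, nearby quarry blast] ≈ 0.115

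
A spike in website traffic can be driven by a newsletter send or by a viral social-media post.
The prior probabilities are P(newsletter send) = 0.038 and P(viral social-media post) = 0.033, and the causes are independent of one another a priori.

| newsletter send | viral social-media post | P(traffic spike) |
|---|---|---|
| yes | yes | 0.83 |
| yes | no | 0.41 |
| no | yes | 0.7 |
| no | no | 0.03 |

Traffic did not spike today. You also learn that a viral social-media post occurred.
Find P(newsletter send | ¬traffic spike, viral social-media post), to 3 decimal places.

For the numerator, keep only newsletter send=true terms: 0.17×0.038 = 0.006460
Denominator P(¬traffic spike | viral social-media post): 0.3×0.962 + 0.17×0.038 = 0.295060
P(newsletter send | ¬traffic spike, viral social-media post) = 0.006460/0.295060 ≈ 0.022

P(newsletter send | ¬traffic spike, viral social-media post) ≈ 0.022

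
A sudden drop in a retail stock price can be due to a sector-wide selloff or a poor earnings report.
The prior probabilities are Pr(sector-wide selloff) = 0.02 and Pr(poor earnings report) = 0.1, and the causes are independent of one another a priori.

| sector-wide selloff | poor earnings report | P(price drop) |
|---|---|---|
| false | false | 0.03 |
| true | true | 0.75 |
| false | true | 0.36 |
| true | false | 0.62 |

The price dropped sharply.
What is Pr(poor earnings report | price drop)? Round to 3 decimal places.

Pr(poor earnings report | price drop) ≈ 0.494

P(price drop) = 0.03·0.98·0.9 + 0.36·0.98·0.1 + 0.62·0.02·0.9 + 0.75·0.02·0.1 = 0.026460 + 0.035280 + 0.011160 + 0.001500 = 0.074400
Of this, 0.036780 comes from 0.035280 + 0.001500 (the poor earnings report=true cases).
So P(poor earnings report | price drop) = 0.036780/0.074400 ≈ 0.494.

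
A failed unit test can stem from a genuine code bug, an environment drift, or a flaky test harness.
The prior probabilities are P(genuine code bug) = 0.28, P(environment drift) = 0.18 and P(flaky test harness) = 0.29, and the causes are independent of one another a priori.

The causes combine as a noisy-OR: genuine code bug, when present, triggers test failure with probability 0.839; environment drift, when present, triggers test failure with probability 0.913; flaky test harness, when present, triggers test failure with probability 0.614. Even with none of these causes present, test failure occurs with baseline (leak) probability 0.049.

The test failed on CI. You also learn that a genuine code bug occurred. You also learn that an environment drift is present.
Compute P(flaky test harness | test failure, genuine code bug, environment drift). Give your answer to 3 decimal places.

Under noisy-OR, P(test failure | causes) = 1 − (1−0.049)·∏(1−qᵢ) over the active causes.
Sum P(test failure|·) weighted by the priors over both values of flaky test harness:
  P(test failure | genuine code bug, environment drift) = 0.986679*0.71 + 0.994858*0.29
        = 0.700542 + 0.288509 = 0.989051
The terms with flaky test harness present sum to 0.288509, so
  P(flaky test harness | test failure, genuine code bug, environment drift) = 0.288509 / 0.989051 ≈ 0.292

P(flaky test harness | test failure, genuine code bug, environment drift) ≈ 0.292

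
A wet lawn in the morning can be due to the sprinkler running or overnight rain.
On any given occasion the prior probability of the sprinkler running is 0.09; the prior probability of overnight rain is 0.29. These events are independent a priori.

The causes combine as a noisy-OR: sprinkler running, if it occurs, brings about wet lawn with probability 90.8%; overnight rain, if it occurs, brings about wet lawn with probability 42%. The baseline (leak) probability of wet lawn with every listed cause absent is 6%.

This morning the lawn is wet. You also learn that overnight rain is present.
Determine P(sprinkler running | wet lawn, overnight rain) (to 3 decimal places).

P(sprinkler running | wet lawn, overnight rain) ≈ 0.171

Under noisy-OR, P(wet lawn | causes) = 1 − (1−0.06)·∏(1−qᵢ) over the active causes.
P(wet lawn | overnight rain) = 0.4548*0.91 + 0.949842*0.09 = 0.413868 + 0.085486 = 0.499354
Of this, 0.085486 comes from 0.949842*0.09 (the sprinkler running=true cases).
Hence the posterior is 0.085486/0.499354 ≈ 0.171.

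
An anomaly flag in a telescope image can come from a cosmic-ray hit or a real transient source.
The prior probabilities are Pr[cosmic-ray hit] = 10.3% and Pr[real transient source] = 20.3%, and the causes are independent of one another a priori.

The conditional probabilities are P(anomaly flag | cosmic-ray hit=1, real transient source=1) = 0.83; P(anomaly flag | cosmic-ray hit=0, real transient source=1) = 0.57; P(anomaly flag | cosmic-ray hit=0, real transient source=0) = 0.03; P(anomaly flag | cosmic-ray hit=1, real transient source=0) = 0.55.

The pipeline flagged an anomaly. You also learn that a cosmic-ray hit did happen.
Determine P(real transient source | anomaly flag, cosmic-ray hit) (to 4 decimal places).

Sum P(anomaly flag|·) weighted by the priors over both values of real transient source:
  P(anomaly flag | cosmic-ray hit) = 0.55·0.797 + 0.83·0.203
        = 0.438350 + 0.168490 = 0.606840
The terms with real transient source present sum to 0.168490, so
  P(real transient source | anomaly flag, cosmic-ray hit) = 0.168490 / 0.606840 ≈ 0.2777

P(real transient source | anomaly flag, cosmic-ray hit) ≈ 0.2777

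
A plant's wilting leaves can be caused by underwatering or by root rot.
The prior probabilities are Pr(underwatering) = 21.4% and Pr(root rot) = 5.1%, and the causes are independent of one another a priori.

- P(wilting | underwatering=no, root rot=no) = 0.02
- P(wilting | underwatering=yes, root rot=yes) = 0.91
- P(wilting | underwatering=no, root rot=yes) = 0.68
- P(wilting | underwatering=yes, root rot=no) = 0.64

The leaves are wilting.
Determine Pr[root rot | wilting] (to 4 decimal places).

Pr[root rot | wilting] ≈ 0.2042

Weight on root rot=true, given the evidence: 0.027258 + 0.009932 = 0.037190
Denominator P(wilting): 0.02×0.786×0.949 + 0.68×0.786×0.051 + 0.64×0.214×0.949 + 0.91×0.214×0.051 = 0.182083
Posterior = 0.037190 / 0.182083 ≈ 0.2042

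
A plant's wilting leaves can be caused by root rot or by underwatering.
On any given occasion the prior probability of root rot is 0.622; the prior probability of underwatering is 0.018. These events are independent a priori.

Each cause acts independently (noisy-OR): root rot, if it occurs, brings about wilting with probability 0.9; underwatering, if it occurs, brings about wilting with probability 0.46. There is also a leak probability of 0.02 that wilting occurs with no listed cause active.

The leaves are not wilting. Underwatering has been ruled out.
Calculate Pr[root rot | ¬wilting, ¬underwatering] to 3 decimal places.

Under noisy-OR, P(wilting | causes) = 1 − (1−0.02)·∏(1−qᵢ) over the active causes.
Numerator (weight on configurations with root rot): 0.098·0.622 = 0.060956
Normalizer over all consistent configurations: 0.98·0.378 + 0.098·0.622 = 0.431396
P(root rot | ¬wilting, ¬underwatering) = 0.060956/0.431396 ≈ 0.141

Pr[root rot | ¬wilting, ¬underwatering] ≈ 0.141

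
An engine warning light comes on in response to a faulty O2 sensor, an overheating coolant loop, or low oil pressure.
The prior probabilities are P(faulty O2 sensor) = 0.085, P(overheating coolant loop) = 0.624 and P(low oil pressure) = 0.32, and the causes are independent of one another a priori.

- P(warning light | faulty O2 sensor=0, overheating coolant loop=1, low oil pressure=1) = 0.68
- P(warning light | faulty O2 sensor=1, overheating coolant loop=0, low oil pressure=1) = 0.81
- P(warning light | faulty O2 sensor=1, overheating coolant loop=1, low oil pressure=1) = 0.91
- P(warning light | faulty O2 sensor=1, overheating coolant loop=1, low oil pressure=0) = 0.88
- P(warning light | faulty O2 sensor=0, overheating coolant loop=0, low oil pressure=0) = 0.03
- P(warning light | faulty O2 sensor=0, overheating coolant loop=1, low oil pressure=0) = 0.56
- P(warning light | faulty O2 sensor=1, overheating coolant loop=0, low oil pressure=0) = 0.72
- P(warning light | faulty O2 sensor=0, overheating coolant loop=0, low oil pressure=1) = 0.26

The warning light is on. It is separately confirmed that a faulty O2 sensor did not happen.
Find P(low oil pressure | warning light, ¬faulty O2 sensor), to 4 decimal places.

For the numerator, keep only low oil pressure=true terms: 0.031283 + 0.135782 = 0.167065
Normalizer over all consistent configurations: 0.03*0.376*0.68 + 0.26*0.376*0.32 + 0.56*0.624*0.68 + 0.68*0.624*0.32 = 0.412354
Posterior = 0.167065 / 0.412354 ≈ 0.4051

P(low oil pressure | warning light, ¬faulty O2 sensor) ≈ 0.4051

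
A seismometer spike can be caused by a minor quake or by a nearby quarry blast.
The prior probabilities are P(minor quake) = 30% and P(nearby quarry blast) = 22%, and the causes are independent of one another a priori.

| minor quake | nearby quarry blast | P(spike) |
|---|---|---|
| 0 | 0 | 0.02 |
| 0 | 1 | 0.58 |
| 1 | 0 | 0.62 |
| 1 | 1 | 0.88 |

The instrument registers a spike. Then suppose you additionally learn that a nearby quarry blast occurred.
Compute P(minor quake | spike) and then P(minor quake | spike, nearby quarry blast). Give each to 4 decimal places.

For the numerator, keep only minor quake=true terms: 0.145080 + 0.058080 = 0.203160
The normalizing constant is 0.02×0.7×0.78 + 0.58×0.7×0.22 + 0.62×0.3×0.78 + 0.88×0.3×0.22 = 0.303400
P(minor quake | spike) = 0.203160/0.303400 ≈ 0.6696

With the extra evidence:
P(spike | nearby quarry blast) = 0.58·0.7 + 0.88·0.3 = 0.406000 + 0.264000 = 0.670000
The minor quake-present share is 0.88·0.3 = 0.264000.
Hence the posterior is 0.264000/0.670000 ≈ 0.3940.

P(minor quake | spike) ≈ 0.6696; P(minor quake | spike, nearby quarry blast) ≈ 0.3940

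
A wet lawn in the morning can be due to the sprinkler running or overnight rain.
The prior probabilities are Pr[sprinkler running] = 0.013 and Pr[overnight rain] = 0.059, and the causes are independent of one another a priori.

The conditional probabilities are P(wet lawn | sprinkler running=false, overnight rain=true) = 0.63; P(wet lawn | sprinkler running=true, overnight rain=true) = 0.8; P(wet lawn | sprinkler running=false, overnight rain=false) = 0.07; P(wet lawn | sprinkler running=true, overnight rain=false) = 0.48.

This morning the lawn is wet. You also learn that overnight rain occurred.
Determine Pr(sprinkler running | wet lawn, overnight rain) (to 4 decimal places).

Pr(sprinkler running | wet lawn, overnight rain) ≈ 0.0165

Weight on sprinkler running=true, given the evidence: 0.8·0.013 = 0.010400
Denominator P(wet lawn | overnight rain): 0.63·0.987 + 0.8·0.013 = 0.632210
Posterior = 0.010400 / 0.632210 ≈ 0.0165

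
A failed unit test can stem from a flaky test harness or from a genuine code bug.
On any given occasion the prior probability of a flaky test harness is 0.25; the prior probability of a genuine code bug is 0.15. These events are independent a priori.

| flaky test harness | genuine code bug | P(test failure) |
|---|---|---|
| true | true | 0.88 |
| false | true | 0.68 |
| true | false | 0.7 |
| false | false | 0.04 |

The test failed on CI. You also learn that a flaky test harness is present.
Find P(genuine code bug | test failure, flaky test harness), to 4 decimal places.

P(genuine code bug | test failure, flaky test harness) ≈ 0.1816

Sum P(test failure|·) weighted by the priors over both values of genuine code bug:
  P(test failure | flaky test harness) = 0.7*0.85 + 0.88*0.15
        = 0.595000 + 0.132000 = 0.727000
The terms with genuine code bug present sum to 0.132000, so
  P(genuine code bug | test failure, flaky test harness) = 0.132000 / 0.727000 ≈ 0.1816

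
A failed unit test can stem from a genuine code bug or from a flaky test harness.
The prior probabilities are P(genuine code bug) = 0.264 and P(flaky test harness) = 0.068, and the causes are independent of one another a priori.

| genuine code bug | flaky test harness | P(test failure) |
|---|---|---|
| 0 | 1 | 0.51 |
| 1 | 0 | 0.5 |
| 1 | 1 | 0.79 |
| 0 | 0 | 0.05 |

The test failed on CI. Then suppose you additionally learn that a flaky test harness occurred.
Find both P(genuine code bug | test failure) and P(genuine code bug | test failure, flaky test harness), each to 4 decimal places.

P(genuine code bug | test failure) ≈ 0.6964; P(genuine code bug | test failure, flaky test harness) ≈ 0.3572

For the numerator, keep only genuine code bug=true terms: 0.123024 + 0.014182 = 0.137206
Denominator P(test failure): 0.05·0.736·0.932 + 0.51·0.736·0.068 + 0.5·0.264·0.932 + 0.79·0.264·0.068 = 0.197028
Posterior = 0.137206 / 0.197028 ≈ 0.6964

Now condition on the additional information:
P(test failure | flaky test harness) = 0.51*0.736 + 0.79*0.264 = 0.375360 + 0.208560 = 0.583920
Restricting to configurations with genuine code bug present: 0.79*0.264 = 0.208560.
P(genuine code bug | test failure, flaky test harness) = 0.208560 / 0.583920 ≈ 0.3572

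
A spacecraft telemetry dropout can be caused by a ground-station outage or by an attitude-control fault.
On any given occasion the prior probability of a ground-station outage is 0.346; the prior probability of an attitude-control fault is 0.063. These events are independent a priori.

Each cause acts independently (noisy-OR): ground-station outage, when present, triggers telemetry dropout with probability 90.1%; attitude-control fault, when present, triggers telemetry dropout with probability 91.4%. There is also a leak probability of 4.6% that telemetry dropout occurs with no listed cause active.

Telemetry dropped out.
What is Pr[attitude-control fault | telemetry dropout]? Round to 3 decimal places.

Pr[attitude-control fault | telemetry dropout] ≈ 0.156

Under noisy-OR, P(telemetry dropout | causes) = 1 − (1−0.046)·∏(1−qᵢ) over the active causes.
For the numerator, keep only attitude-control fault=true terms: 0.037822 + 0.021621 = 0.059443
The normalizing constant is 0.046·0.654·0.937 + 0.917956·0.654·0.063 + 0.905554·0.346·0.937 + 0.991878·0.346·0.063 = 0.381214
P(attitude-control fault | telemetry dropout) = 0.059443/0.381214 ≈ 0.156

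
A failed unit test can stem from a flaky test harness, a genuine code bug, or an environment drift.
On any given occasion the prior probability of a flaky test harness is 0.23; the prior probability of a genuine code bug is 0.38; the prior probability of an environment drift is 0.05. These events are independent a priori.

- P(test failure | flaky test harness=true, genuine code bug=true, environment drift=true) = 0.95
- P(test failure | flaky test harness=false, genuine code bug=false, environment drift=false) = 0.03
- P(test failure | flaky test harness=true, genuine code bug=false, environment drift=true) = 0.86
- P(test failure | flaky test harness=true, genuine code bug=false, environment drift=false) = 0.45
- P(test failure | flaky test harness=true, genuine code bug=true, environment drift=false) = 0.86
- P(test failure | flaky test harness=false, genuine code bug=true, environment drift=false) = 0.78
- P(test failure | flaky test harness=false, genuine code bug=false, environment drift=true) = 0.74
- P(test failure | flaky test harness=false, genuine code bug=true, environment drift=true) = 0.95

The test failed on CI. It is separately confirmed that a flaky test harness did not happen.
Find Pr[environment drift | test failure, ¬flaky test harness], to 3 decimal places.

Sum P(test failure|·) weighted by the priors over the 4 (genuine code bug, environment drift) configurations:
  P(test failure | ¬flaky test harness) = 0.03·0.62·0.95 + 0.74·0.62·0.05 + 0.78·0.38·0.95 + 0.95·0.38·0.05
        = 0.017670 + 0.022940 + 0.281580 + 0.018050 = 0.340240
Keeping only the environment drift-present terms gives 0.040990, so
  P(environment drift | test failure, ¬flaky test harness) = 0.040990 / 0.340240 ≈ 0.120

Pr[environment drift | test failure, ¬flaky test harness] ≈ 0.120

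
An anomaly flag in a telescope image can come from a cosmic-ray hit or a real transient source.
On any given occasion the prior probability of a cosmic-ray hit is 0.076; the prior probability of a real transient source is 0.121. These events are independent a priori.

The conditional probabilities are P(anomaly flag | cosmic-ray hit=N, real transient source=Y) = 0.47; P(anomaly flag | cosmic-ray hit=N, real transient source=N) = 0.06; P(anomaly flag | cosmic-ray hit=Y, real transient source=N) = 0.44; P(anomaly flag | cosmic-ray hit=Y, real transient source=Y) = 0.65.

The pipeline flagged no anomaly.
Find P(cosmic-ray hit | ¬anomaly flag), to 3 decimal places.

P(cosmic-ray hit | ¬anomaly flag) ≈ 0.047

Sum P(¬anomaly flag|·) weighted by the priors over the 4 (cosmic-ray hit, real transient source) configurations:
  P(¬anomaly flag) = 0.94*0.924*0.879 + 0.53*0.924*0.121 + 0.56*0.076*0.879 + 0.35*0.076*0.121
        = 0.763464 + 0.059256 + 0.037410 + 0.003219 = 0.863349
Keeping only the cosmic-ray hit-present terms gives 0.040629, so
  P(cosmic-ray hit | ¬anomaly flag) = 0.040629 / 0.863349 ≈ 0.047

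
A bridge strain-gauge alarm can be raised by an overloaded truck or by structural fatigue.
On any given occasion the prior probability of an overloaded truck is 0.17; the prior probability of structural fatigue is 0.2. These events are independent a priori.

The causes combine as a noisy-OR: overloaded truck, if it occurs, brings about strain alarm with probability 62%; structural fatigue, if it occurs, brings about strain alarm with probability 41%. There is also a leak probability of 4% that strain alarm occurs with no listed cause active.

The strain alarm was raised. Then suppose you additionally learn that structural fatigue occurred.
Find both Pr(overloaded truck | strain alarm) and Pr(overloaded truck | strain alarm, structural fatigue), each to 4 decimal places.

Pr(overloaded truck | strain alarm) ≈ 0.5343; Pr(overloaded truck | strain alarm, structural fatigue) ≈ 0.2704

Under noisy-OR, P(strain alarm | causes) = 1 − (1−0.04)·∏(1−qᵢ) over the active causes.
P(strain alarm) = 0.04×0.83×0.8 + 0.4336×0.83×0.2 + 0.6352×0.17×0.8 + 0.784768×0.17×0.2 = 0.026560 + 0.071978 + 0.086387 + 0.026682 = 0.211607
Of this, 0.113069 comes from 0.086387 + 0.026682 (the overloaded truck=true cases).
Hence the posterior is 0.113069/0.211607 ≈ 0.5343.

With the extra evidence:
P(strain alarm | structural fatigue) = 0.4336×0.83 + 0.784768×0.17 = 0.359888 + 0.133411 = 0.493299
Restricting to configurations with overloaded truck present: 0.784768×0.17 = 0.133411.
So P(overloaded truck | strain alarm, structural fatigue) = 0.133411/0.493299 ≈ 0.2704.
The drop from 0.5343 to 0.2704 is the explaining-away (discounting) effect.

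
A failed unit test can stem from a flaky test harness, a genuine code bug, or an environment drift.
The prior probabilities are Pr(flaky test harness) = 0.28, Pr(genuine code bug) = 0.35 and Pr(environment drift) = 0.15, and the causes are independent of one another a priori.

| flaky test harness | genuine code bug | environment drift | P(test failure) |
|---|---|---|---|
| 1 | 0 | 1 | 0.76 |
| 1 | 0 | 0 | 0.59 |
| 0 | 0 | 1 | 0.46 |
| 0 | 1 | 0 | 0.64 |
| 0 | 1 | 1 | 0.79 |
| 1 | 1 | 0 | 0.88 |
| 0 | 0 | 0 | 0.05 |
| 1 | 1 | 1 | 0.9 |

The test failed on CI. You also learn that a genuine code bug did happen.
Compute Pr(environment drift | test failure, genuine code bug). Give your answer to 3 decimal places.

Pr(environment drift | test failure, genuine code bug) ≈ 0.170

Numerator (weight on configurations with environment drift): 0.085320 + 0.037800 = 0.123120
Denominator P(test failure | genuine code bug): 0.64·0.72·0.85 + 0.79·0.72·0.15 + 0.88·0.28·0.85 + 0.9·0.28·0.15 = 0.724240
P(environment drift | test failure, genuine code bug) = 0.123120/0.724240 ≈ 0.170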